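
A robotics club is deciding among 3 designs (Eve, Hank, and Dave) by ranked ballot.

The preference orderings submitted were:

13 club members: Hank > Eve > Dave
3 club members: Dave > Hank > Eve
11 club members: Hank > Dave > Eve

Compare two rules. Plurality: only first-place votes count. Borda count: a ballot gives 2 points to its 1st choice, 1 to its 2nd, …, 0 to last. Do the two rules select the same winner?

Yes

Plurality first-place counts: Eve 0, Hank 24, Dave 3 → Hank.
Borda totals: Eve 13, Hank 51, Dave 17 → Hank.
The two rules agree on Hank.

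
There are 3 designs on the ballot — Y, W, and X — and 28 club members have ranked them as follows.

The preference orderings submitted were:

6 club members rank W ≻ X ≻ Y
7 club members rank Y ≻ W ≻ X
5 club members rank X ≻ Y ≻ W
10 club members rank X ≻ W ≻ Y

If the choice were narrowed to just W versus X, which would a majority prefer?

Ballots ranking W above X: 6+7 = 13.
Ballots ranking X above W: 5+10 = 15.
X wins the head-to-head, 15–13.

X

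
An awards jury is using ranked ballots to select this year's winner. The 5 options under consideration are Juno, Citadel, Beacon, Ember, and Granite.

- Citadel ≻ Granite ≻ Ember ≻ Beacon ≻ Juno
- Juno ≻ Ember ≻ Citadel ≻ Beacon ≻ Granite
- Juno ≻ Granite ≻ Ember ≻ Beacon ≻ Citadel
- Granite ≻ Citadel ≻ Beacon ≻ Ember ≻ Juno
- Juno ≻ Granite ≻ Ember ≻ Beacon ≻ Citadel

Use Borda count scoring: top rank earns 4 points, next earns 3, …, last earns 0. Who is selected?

Granite

Borda scores:
  Juno: 0 + 4 + 4 + 0 + 4 = 12
  Citadel: 4 + 2 + 0 + 3 + 0 = 9
  Beacon: 1 + 1 + 1 + 2 + 1 = 6
  Ember: 2 + 3 + 2 + 1 + 2 = 10
  Granite: 3 + 0 + 3 + 4 + 3 = 13
Granite has the highest total.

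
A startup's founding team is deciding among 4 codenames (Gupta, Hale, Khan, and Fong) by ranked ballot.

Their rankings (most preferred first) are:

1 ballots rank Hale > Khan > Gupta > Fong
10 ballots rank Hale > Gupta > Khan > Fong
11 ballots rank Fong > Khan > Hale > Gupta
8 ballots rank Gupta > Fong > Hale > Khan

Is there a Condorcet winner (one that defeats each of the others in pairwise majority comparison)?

Head-to-head results (30 voters total):
Gupta vs Hale: Hale wins 22–8.
Gupta vs Khan: Gupta wins 18–12.
Gupta vs Fong: Gupta wins 19–11.
Hale vs Khan: Hale wins 19–11.
Hale vs Fong: Fong wins 19–11.
Khan vs Fong: Fong wins 19–11.
No candidate beats all others: Gupta beats Fong beats Hale beats Gupta, a majority cycle.

No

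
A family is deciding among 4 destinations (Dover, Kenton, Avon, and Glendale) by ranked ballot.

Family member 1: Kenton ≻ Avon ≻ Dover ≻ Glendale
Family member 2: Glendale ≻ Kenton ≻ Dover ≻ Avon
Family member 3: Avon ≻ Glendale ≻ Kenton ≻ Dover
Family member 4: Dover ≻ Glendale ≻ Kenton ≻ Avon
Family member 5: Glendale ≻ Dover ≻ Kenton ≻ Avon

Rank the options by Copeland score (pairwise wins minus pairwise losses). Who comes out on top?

Glendale

Pairwise results:
  Dover vs Kenton: Kenton wins 3–2.
  Dover vs Avon: Dover wins 3–2.
  Dover vs Glendale: Glendale wins 3–2.
  Kenton vs Avon: Kenton wins 4–1.
  Kenton vs Glendale: Glendale wins 4–1.
  Avon vs Glendale: Glendale wins 3–2.
Copeland scores (wins − losses):
  Dover: 1 − 2 = -1
  Kenton: 2 − 1 = 1
  Avon: 0 − 3 = -3
  Glendale: 3 − 0 = 3
Glendale has the best Copeland score.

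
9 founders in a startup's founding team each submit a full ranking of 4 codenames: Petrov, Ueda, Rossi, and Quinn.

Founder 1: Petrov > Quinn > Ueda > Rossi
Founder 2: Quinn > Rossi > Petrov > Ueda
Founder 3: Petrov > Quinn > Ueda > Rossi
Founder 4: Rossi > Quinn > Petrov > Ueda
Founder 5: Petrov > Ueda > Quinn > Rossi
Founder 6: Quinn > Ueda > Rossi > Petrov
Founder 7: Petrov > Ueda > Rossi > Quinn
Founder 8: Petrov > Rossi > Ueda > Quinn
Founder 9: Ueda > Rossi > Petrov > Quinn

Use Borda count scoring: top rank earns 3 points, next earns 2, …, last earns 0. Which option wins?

Borda scores:
  Petrov: 3 + 1 + 3 + 1 + 3 + 0 + 3 + 3 + 1 = 18
  Ueda: 1 + 0 + 1 + 0 + 2 + 2 + 2 + 1 + 3 = 12
  Rossi: 0 + 2 + 0 + 3 + 0 + 1 + 1 + 2 + 2 = 11
  Quinn: 2 + 3 + 2 + 2 + 1 + 3 + 0 + 0 + 0 = 13
Petrov has the highest total.

Petrov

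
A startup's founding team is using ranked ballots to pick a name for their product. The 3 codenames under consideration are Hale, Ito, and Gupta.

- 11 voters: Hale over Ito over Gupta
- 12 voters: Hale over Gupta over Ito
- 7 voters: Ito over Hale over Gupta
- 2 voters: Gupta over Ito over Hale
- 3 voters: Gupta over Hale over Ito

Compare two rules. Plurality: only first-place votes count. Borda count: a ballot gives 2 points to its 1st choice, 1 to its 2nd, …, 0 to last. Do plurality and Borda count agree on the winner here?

Yes

Plurality first-place counts: Hale 23, Ito 7, Gupta 5 → Hale.
Borda totals: Hale 56, Ito 27, Gupta 22 → Hale.
The two rules agree on Hale.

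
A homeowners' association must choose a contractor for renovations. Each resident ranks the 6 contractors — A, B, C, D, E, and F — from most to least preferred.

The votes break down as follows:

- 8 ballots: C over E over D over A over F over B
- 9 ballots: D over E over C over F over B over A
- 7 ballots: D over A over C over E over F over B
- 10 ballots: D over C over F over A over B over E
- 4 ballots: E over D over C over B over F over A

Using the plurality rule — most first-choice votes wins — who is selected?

D

First-place vote totals:
  A: 0
  B: 0
  C: 8
  D: 26
  E: 4
  F: 0
D has the most first-place votes.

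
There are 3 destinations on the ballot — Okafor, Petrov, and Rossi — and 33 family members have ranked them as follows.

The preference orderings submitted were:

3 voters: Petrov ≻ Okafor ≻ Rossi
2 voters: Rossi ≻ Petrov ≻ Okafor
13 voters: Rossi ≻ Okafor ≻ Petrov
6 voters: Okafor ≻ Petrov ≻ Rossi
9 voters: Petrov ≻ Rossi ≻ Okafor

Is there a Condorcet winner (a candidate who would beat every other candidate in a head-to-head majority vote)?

Head-to-head results (33 voters total):
Okafor vs Petrov: Okafor wins 19–14.
Okafor vs Rossi: Rossi wins 24–9.
Petrov vs Rossi: Petrov wins 18–15.
No candidate beats all others: Okafor beats Petrov beats Rossi beats Okafor, a majority cycle.

No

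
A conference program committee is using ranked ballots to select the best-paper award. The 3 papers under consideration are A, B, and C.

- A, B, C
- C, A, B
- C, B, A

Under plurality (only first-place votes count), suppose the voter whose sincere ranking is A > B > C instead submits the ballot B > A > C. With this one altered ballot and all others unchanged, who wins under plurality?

C

First-place totals with the altered ballot: A 0, B 1, C 2.
The winner is unchanged: still C.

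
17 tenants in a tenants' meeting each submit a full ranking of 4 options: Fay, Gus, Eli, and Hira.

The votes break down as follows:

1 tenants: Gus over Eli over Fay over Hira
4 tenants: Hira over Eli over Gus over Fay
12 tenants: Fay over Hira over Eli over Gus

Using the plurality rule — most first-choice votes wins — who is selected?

Fay

First-place vote totals:
  Fay: 12
  Gus: 1
  Eli: 0
  Hira: 4
Fay has the most first-place votes.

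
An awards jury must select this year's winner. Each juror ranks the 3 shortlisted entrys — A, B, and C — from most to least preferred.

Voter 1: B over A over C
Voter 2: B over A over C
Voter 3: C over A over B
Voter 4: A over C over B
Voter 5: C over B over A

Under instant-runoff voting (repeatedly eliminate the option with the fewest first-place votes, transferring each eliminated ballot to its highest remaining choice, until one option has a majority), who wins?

C

Round 1: B 2, C 2, A 1. A has the fewest and is eliminated.
Round 2: C 3, B 2. C has a majority.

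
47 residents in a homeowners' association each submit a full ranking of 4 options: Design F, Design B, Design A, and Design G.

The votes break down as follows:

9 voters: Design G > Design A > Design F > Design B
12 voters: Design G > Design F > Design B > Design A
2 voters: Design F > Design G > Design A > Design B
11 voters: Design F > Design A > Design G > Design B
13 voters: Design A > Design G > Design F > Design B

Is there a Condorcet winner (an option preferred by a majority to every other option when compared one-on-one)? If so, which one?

None — there is no Condorcet winner

Head-to-head results (47 voters total):
Design F vs Design B: Design F wins 47–0.
Design F vs Design A: Design F wins 25–22.
Design F vs Design G: Design G wins 34–13.
Design B vs Design A: Design A wins 35–12.
Design B vs Design G: Design G wins 47–0.
Design A vs Design G: Design A wins 24–23.
No candidate beats all others: Design F beats Design A beats Design G beats Design F, a majority cycle.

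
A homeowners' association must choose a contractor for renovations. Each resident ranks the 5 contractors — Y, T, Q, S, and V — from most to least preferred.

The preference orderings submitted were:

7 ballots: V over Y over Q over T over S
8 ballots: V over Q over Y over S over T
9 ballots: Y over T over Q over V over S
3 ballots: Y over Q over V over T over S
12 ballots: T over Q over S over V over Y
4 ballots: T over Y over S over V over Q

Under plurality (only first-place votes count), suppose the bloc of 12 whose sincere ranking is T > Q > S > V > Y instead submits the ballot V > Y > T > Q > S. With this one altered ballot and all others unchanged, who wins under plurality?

V

First-place totals with the altered ballot: Y 12, T 4, Q 0, S 0, V 27.
The switch changes the winner from T to V.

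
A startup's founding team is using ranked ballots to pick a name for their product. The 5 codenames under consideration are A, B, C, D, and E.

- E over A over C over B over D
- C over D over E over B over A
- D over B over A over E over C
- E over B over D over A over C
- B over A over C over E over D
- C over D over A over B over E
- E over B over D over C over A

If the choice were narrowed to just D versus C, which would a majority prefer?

C

Ballots ranking D above C: 3.
Ballots ranking C above D: 4.
C wins the head-to-head, 4–3.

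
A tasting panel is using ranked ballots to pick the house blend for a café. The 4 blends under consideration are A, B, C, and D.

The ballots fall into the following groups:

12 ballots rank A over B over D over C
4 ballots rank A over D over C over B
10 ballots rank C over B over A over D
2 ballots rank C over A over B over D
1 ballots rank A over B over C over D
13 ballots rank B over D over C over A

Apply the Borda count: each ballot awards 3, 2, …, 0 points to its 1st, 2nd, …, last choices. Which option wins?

Borda scores:
  A: 12·3 + 4·3 + 10·1 + 2·2 + 3 + 13·0 = 65
  B: 12·2 + 4·0 + 10·2 + 2·1 + 2 + 13·3 = 87
  C: 12·0 + 4·1 + 10·3 + 2·3 + 1 + 13·1 = 54
  D: 12·1 + 4·2 + 10·0 + 2·0 + 0 + 13·2 = 46
B has the highest total.

B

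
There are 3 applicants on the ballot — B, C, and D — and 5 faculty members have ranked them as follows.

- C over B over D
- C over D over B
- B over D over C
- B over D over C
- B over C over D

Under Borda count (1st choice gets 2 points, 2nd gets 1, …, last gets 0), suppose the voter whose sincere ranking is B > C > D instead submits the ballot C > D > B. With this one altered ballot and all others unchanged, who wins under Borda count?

C

Borda totals with the altered ballot: B 5, C 6, D 4.
The switch changes the winner from B to C.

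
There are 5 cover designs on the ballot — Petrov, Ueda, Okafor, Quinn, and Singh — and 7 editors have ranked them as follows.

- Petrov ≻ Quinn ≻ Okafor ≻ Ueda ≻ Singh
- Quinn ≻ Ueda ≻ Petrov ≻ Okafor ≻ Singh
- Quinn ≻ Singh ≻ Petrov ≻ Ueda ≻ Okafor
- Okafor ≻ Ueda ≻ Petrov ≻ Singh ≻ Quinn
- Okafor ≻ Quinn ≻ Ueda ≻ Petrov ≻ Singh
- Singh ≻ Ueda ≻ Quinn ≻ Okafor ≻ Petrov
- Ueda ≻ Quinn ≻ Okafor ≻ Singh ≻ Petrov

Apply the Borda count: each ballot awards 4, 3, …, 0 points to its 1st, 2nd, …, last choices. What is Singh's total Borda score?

Borda scores:
  Petrov: 4 + 2 + 2 + 2 + 1 + 0 + 0 = 11
  Ueda: 1 + 3 + 1 + 3 + 2 + 3 + 4 = 17
  Okafor: 2 + 1 + 0 + 4 + 4 + 1 + 2 = 14
  Quinn: 3 + 4 + 4 + 0 + 3 + 2 + 3 = 19
  Singh: 0 + 0 + 3 + 1 + 0 + 4 + 1 = 9

9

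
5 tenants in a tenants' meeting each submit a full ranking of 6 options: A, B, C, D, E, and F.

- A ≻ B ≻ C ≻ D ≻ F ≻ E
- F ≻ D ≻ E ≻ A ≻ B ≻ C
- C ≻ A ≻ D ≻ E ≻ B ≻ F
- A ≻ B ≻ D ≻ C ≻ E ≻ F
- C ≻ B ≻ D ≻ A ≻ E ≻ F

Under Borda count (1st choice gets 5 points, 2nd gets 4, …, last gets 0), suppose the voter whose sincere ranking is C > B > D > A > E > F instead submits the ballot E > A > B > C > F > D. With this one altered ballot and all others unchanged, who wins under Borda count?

A

Borda totals with the altered ballot: A 20, B 13, C 12, D 12, E 11, F 7.
The winner is unchanged: still A.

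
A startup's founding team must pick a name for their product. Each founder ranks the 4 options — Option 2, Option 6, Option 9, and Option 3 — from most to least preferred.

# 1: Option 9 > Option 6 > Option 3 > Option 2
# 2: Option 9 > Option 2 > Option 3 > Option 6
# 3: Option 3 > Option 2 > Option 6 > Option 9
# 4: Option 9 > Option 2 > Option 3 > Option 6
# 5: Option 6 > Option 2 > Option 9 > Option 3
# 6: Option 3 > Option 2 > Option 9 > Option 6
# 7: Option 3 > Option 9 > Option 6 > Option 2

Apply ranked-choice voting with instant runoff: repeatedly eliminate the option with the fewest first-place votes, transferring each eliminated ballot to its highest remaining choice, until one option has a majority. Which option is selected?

Round 1: Option 9 3, Option 3 3, Option 6 1, Option 2 0. Option 2 has the fewest and is eliminated.
Round 2: Option 9 3, Option 3 3, Option 6 1. Option 6 has the fewest and is eliminated.
Round 3: Option 9 4, Option 3 3. Option 9 has a majority.

Option 9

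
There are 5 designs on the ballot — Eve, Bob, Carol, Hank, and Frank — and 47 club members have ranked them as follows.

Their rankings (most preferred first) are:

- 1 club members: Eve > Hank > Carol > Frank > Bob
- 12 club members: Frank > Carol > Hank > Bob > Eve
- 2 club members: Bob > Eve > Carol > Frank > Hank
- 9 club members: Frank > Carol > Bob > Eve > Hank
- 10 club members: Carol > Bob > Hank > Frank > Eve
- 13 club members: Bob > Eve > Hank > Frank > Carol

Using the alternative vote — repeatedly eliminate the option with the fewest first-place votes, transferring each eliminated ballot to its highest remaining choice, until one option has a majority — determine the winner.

Round 1: Frank 21, Bob 15, Carol 10, Eve 1, Hank 0. Hank has the fewest and is eliminated.
Round 2: Frank 21, Bob 15, Carol 10, Eve 1. Eve has the fewest and is eliminated.
Round 3: Frank 21, Bob 15, Carol 11. Carol has the fewest and is eliminated.
Round 4: Bob 25, Frank 22. Bob has a majority.

Bob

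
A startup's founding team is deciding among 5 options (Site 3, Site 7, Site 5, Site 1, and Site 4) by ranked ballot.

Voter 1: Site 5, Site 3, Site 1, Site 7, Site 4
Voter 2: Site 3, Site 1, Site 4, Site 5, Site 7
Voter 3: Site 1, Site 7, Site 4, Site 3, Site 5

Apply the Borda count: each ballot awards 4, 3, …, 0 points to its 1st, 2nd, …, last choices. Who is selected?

Site 1

Borda scores:
  Site 3: 3 + 4 + 1 = 8
  Site 7: 1 + 0 + 3 = 4
  Site 5: 4 + 1 + 0 = 5
  Site 1: 2 + 3 + 4 = 9
  Site 4: 0 + 2 + 2 = 4
Site 1 has the highest total.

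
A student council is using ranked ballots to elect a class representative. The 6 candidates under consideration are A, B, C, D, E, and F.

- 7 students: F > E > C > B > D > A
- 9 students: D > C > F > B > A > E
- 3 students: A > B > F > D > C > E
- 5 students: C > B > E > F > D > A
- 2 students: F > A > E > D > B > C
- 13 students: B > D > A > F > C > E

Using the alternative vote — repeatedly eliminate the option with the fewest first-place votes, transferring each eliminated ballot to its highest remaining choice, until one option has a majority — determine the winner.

Round 1: B 13, D 9, F 9, C 5, A 3, E 0. E has the fewest and is eliminated.
Round 2: B 13, D 9, F 9, C 5, A 3. A has the fewest and is eliminated.
Round 3: B 16, D 9, F 9, C 5. C has the fewest and is eliminated.
Round 4: B 21, D 9, F 9. B has a majority.

B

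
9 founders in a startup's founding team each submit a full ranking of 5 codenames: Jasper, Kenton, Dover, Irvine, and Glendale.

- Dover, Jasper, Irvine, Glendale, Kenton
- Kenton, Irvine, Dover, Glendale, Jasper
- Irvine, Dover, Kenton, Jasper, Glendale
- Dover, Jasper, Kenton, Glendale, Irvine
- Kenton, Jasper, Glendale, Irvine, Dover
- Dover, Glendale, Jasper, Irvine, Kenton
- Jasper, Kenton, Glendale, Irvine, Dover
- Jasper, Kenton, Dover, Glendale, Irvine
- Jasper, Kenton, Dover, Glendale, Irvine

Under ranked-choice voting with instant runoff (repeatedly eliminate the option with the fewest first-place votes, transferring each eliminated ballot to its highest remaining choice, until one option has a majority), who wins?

Dover

Round 1: Jasper 3, Dover 3, Kenton 2, Irvine 1, Glendale 0. Glendale has the fewest and is eliminated.
Round 2: Jasper 3, Dover 3, Kenton 2, Irvine 1. Irvine has the fewest and is eliminated.
Round 3: Dover 4, Jasper 3, Kenton 2. Kenton has the fewest and is eliminated.
Round 4: Dover 5, Jasper 4. Dover has a majority.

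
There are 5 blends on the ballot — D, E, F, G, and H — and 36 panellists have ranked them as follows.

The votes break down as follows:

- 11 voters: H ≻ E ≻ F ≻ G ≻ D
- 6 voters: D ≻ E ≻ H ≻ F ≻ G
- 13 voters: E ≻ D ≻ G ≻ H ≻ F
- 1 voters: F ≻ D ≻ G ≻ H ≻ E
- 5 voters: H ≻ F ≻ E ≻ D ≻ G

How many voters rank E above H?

Ballots ranking E above H: 6+13 = 19.
Ballots ranking H above E: 11+1+5 = 17.
So 19 of 36 voters prefer E to H.

19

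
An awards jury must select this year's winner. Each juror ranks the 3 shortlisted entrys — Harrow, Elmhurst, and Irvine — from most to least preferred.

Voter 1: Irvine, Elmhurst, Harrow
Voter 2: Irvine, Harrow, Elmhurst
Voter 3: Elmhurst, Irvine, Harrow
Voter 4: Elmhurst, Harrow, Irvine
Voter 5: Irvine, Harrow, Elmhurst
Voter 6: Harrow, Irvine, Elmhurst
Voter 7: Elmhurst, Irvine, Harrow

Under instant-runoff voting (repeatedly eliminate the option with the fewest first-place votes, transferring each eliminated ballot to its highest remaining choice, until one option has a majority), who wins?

Round 1: Elmhurst 3, Irvine 3, Harrow 1. Harrow has the fewest and is eliminated.
Round 2: Irvine 4, Elmhurst 3. Irvine has a majority.

Irvine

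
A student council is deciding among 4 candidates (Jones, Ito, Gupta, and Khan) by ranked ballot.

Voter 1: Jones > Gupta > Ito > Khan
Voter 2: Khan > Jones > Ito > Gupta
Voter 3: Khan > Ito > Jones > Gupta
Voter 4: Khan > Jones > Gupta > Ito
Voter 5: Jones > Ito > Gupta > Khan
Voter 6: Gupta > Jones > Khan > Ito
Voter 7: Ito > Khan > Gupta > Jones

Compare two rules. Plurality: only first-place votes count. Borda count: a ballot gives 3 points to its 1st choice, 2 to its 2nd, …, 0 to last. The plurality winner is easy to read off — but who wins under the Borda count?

Plurality first-place counts: Jones 2, Ito 1, Gupta 1, Khan 3 → Khan.
Borda totals: Jones 13, Ito 9, Gupta 8, Khan 12 → Jones.

Jones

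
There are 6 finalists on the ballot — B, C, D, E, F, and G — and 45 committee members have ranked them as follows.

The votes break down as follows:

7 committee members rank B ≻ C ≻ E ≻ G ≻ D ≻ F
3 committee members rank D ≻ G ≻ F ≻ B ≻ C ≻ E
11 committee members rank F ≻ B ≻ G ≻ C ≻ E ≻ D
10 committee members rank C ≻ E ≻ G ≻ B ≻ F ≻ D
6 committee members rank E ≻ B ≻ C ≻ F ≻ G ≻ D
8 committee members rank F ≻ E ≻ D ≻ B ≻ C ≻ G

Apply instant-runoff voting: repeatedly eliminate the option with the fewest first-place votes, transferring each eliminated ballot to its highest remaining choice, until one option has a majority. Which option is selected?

Round 1: F 19, C 10, B 7, E 6, D 3, G 0. G has the fewest and is eliminated.
Round 2: F 19, C 10, B 7, E 6, D 3. D has the fewest and is eliminated.
Round 3: F 22, C 10, B 7, E 6. E has the fewest and is eliminated.
Round 4: F 22, B 13, C 10. C has the fewest and is eliminated.
Round 5: B 23, F 22. B has a majority.

B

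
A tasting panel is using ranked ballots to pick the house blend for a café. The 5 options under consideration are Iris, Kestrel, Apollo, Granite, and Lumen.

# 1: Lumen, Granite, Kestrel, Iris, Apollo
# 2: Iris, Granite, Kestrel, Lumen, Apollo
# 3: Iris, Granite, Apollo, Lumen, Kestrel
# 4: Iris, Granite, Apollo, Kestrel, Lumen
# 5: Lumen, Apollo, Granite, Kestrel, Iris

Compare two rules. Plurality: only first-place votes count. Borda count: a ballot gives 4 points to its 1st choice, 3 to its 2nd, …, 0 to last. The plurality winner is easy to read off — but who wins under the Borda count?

Granite

Plurality first-place counts: Iris 3, Kestrel 0, Apollo 0, Granite 0, Lumen 2 → Iris.
Borda totals: Iris 13, Kestrel 6, Apollo 7, Granite 14, Lumen 10 → Granite.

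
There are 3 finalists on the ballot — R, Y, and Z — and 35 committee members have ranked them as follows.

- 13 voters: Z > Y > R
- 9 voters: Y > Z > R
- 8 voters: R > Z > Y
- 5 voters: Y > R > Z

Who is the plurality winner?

First-place vote totals:
  R: 8
  Y: 14
  Z: 13
Y has the most first-place votes.

Y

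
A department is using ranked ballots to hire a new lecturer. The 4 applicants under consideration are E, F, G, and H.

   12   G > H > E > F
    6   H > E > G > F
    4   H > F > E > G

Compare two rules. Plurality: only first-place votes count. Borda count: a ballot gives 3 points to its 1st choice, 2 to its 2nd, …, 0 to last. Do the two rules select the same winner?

No

Plurality first-place counts: E 0, F 0, G 12, H 10 → G.
Borda totals: E 28, F 8, G 42, H 54 → H.
The two rules disagree: plurality picks G, Borda picks H.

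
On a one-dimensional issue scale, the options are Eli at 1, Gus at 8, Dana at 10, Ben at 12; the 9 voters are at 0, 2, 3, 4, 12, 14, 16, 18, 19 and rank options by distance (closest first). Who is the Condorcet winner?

With single-peaked preferences on a line, the Condorcet winner is the candidate closest to the median voter.
The median voter (position 12) is closest to Ben at 12.
Check: Ben vs Eli — voters closer to Ben: 5 of 9.

Ben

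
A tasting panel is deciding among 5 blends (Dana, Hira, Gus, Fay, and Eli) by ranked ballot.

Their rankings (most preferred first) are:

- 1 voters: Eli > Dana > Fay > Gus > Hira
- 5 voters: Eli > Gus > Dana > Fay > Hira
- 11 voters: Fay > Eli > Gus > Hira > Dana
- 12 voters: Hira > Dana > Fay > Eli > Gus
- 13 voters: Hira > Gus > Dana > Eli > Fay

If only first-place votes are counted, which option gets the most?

Hira

First-place vote totals:
  Dana: 0
  Hira: 25
  Gus: 0
  Fay: 11
  Eli: 6
Hira has the most first-place votes.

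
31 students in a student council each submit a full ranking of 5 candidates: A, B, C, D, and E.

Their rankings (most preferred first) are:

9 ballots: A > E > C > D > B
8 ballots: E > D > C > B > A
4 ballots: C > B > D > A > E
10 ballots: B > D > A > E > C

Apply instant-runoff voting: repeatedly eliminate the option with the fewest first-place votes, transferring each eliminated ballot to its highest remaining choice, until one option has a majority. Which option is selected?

B

Round 1: B 10, A 9, E 8, C 4, D 0. D has the fewest and is eliminated.
Round 2: B 10, A 9, E 8, C 4. C has the fewest and is eliminated.
Round 3: B 14, A 9, E 8. E has the fewest and is eliminated.
Round 4: B 22, A 9. B has a majority.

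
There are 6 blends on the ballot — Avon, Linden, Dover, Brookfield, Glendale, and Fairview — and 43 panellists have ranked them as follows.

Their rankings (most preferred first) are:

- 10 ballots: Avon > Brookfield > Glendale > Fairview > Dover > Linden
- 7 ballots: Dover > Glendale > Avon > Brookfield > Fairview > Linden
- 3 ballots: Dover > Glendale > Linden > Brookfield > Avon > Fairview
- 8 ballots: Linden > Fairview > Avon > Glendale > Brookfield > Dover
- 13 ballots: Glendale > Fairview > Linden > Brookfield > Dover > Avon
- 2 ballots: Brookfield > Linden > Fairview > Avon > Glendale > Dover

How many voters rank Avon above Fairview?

Ballots ranking Avon above Fairview: 10+7+3 = 20.
Ballots ranking Fairview above Avon: 8+13+2 = 23.
So 20 of 43 voters prefer Avon to Fairview.

20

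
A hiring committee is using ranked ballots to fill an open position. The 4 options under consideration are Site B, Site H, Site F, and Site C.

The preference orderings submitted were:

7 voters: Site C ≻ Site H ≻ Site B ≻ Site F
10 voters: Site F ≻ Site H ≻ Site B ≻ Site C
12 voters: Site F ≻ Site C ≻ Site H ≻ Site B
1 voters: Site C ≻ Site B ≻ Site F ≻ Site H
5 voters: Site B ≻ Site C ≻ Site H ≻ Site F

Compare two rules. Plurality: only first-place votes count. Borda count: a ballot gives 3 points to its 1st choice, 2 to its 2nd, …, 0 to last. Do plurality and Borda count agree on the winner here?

Plurality first-place counts: Site B 5, Site H 0, Site F 22, Site C 8 → Site F.
Borda totals: Site B 34, Site H 51, Site F 67, Site C 58 → Site F.
The two rules agree on Site F.

Yes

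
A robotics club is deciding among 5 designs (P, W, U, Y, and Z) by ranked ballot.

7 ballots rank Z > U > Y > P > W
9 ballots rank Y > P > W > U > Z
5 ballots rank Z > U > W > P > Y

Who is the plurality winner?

Z

First-place vote totals:
  P: 0
  W: 0
  U: 0
  Y: 9
  Z: 12
Z has the most first-place votes.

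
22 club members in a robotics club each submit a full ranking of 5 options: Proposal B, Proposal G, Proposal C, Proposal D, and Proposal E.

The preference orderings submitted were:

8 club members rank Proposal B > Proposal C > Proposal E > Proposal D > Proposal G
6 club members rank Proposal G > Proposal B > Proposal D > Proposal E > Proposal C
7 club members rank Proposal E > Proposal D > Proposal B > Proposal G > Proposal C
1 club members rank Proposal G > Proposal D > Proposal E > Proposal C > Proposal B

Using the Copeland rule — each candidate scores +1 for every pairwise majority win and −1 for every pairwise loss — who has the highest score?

Proposal B

Pairwise results:
  Proposal B vs Proposal G: Proposal B wins 15–7.
  Proposal B vs Proposal C: Proposal B wins 21–1.
  Proposal B vs Proposal D: Proposal B wins 14–8.
  Proposal B vs Proposal E: Proposal B wins 14–8.
  Proposal G vs Proposal C: Proposal G wins 14–8.
  Proposal G vs Proposal D: Proposal D wins 15–7.
  Proposal G vs Proposal E: Proposal E wins 15–7.
  Proposal C vs Proposal D: Proposal D wins 14–8.
  Proposal C vs Proposal E: Proposal E wins 14–8.
  Proposal D vs Proposal E: Proposal E wins 15–7.
Copeland scores (wins − losses):
  Proposal B: 4 − 0 = 4
  Proposal G: 1 − 3 = -2
  Proposal C: 0 − 4 = -4
  Proposal D: 2 − 2 = 0
  Proposal E: 3 − 1 = 2
Proposal B has the best Copeland score.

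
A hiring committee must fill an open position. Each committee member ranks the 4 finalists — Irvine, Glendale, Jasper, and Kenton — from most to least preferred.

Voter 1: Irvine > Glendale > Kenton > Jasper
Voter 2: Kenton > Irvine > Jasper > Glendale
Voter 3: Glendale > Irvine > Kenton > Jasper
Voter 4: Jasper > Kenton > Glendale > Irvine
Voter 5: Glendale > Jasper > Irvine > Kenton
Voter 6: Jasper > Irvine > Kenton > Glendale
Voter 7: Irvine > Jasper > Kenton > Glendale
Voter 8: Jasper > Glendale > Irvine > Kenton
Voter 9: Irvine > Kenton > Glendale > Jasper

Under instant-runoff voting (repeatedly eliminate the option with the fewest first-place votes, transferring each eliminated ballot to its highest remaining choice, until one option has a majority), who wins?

Irvine

Round 1: Irvine 3, Jasper 3, Glendale 2, Kenton 1. Kenton has the fewest and is eliminated.
Round 2: Irvine 4, Jasper 3, Glendale 2. Glendale has the fewest and is eliminated.
Round 3: Irvine 5, Jasper 4. Irvine has a majority.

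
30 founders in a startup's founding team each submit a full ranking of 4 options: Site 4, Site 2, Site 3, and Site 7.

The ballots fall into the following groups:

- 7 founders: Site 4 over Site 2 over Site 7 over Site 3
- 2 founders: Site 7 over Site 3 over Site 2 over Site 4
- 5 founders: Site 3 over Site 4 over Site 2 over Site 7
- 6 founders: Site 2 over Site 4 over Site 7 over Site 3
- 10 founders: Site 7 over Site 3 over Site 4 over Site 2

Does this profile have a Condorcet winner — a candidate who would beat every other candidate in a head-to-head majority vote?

Head-to-head results (30 voters total):
Site 4 vs Site 2: Site 4 wins 22–8.
Site 4 vs Site 3: Site 3 wins 17–13.
Site 4 vs Site 7: Site 4 wins 18–12.
Site 2 vs Site 3: Site 3 wins 17–13.
Site 2 vs Site 7: Site 2 wins 18–12.
Site 3 vs Site 7: Site 7 wins 25–5.
No candidate beats all others: Site 4 beats Site 7 beats Site 3 beats Site 4, a majority cycle.

No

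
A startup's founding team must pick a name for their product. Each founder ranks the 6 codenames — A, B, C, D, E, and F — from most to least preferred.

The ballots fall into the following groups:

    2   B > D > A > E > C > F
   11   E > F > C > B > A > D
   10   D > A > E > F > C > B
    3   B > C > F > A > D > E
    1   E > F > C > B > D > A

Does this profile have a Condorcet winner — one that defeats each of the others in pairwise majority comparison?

No

Head-to-head results (27 voters total):
A vs B: B wins 17–10.
A vs C: C wins 15–12.
A vs D: A wins 14–13.
A vs E: A wins 15–12.
A vs F: F wins 15–12.
B vs C: C wins 22–5.
B vs D: B wins 17–10.
B vs E: E wins 22–5.
B vs F: F wins 22–5.
C vs D: C wins 15–12.
C vs E: E wins 24–3.
C vs F: F wins 22–5.
D vs E: D wins 15–12.
D vs F: F wins 15–12.
E vs F: E wins 24–3.
No candidate beats all others: A beats E beats B beats A, a majority cycle.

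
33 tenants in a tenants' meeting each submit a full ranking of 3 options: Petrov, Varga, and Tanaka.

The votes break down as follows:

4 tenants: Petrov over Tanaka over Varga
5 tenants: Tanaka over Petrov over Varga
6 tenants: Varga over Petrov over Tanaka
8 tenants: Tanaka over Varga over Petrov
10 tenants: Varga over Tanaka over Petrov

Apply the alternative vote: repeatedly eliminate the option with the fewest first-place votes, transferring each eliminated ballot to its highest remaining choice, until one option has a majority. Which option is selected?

Round 1: Varga 16, Tanaka 13, Petrov 4. Petrov has the fewest and is eliminated.
Round 2: Tanaka 17, Varga 16. Tanaka has a majority.

Tanaka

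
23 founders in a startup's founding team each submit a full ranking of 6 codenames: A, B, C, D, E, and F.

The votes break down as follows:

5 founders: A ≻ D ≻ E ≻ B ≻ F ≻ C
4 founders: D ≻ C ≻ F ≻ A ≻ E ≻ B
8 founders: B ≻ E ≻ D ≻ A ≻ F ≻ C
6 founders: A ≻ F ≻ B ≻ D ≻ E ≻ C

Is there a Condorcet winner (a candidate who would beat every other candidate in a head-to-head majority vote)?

Head-to-head results (23 voters total):
A vs B: A wins 15–8.
A vs C: A wins 19–4.
A vs D: D wins 12–11.
A vs E: A wins 15–8.
A vs F: A wins 19–4.
B vs C: B wins 19–4.
B vs D: B wins 14–9.
B vs E: B wins 14–9.
B vs F: B wins 13–10.
C vs D: D wins 23–0.
C vs E: E wins 19–4.
C vs F: F wins 19–4.
D vs E: D wins 15–8.
D vs F: D wins 17–6.
E vs F: E wins 13–10.
No candidate beats all others: A beats B beats D beats A, a majority cycle.

No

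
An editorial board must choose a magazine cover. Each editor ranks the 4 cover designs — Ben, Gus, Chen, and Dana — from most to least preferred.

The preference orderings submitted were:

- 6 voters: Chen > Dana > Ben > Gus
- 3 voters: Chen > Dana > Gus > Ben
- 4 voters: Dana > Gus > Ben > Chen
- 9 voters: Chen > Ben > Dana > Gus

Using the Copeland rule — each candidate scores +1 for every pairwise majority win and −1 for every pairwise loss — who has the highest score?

Pairwise results:
  Ben vs Gus: Ben wins 15–7.
  Ben vs Chen: Chen wins 18–4.
  Ben vs Dana: Dana wins 13–9.
  Gus vs Chen: Chen wins 18–4.
  Gus vs Dana: Dana wins 22–0.
  Chen vs Dana: Chen wins 18–4.
Copeland scores (wins − losses):
  Ben: 1 − 2 = -1
  Gus: 0 − 3 = -3
  Chen: 3 − 0 = 3
  Dana: 2 − 1 = 1
Chen has the best Copeland score.

Chen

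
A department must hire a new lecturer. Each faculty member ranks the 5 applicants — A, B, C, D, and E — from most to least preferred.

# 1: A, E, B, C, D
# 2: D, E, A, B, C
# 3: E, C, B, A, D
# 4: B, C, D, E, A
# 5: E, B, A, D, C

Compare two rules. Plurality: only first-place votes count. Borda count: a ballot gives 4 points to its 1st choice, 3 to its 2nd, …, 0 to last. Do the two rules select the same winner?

Yes

Plurality first-place counts: A 1, B 1, C 0, D 1, E 2 → E.
Borda totals: A 9, B 12, C 7, D 7, E 15 → E.
The two rules agree on E.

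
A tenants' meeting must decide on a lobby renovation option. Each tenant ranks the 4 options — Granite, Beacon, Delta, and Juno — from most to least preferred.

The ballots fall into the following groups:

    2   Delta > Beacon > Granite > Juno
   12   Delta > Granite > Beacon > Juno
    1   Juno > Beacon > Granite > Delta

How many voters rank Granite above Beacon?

Ballots ranking Granite above Beacon: 12.
Ballots ranking Beacon above Granite: 2+1 = 3.
So 12 of 15 voters prefer Granite to Beacon.

12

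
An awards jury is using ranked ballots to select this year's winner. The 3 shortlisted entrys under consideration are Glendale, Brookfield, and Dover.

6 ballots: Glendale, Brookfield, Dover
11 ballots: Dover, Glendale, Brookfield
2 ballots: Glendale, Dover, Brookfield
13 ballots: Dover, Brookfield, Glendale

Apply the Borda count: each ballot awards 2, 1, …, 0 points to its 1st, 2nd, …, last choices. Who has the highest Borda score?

Borda scores:
  Glendale: 6·2 + 11·1 + 2·2 + 13·0 = 27
  Brookfield: 6·1 + 11·0 + 2·0 + 13·1 = 19
  Dover: 6·0 + 11·2 + 2·1 + 13·2 = 50
Dover has the highest total.

Dover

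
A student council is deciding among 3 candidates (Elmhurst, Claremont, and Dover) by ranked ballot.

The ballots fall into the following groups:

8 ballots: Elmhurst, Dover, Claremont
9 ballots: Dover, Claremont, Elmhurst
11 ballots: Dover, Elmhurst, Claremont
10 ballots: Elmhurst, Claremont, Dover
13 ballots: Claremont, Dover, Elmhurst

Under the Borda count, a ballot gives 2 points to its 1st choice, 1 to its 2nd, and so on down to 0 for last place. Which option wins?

Borda scores:
  Elmhurst: 8·2 + 9·0 + 11·1 + 10·2 + 13·0 = 47
  Claremont: 8·0 + 9·1 + 11·0 + 10·1 + 13·2 = 45
  Dover: 8·1 + 9·2 + 11·2 + 10·0 + 13·1 = 61
Dover has the highest total.

Dover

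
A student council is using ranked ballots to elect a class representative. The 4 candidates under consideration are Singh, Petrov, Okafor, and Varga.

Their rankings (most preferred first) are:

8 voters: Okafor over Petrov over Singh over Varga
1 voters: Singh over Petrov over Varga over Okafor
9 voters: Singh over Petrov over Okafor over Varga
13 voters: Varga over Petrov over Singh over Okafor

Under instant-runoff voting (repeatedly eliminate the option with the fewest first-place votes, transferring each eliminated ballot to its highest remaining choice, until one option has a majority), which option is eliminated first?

Round 1: Varga 13, Singh 10, Okafor 8, Petrov 0. Petrov has the fewest and is eliminated.
Round 2: Varga 13, Singh 10, Okafor 8. Okafor has the fewest and is eliminated.
Round 3: Singh 18, Varga 13. Singh has a majority.

Petrov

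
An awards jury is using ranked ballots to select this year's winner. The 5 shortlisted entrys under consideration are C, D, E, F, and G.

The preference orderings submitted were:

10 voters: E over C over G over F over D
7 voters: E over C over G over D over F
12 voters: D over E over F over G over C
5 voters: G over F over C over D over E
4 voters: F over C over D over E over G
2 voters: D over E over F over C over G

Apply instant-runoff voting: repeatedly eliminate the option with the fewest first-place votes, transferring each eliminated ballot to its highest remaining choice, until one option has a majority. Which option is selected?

D

Round 1: E 17, D 14, G 5, F 4, C 0. C has the fewest and is eliminated.
Round 2: E 17, D 14, G 5, F 4. F has the fewest and is eliminated.
Round 3: D 18, E 17, G 5. G has the fewest and is eliminated.
Round 4: D 23, E 17. D has a majority.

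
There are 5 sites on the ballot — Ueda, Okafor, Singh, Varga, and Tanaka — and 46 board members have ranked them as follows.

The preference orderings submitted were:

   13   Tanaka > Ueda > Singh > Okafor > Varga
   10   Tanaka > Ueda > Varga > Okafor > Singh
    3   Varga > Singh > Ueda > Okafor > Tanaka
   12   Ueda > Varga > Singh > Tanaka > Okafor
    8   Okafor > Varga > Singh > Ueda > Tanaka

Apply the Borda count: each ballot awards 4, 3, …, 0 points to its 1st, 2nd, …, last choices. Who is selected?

Ueda

Borda scores:
  Ueda: 13·3 + 10·3 + 3·2 + 12·4 + 8·1 = 131
  Okafor: 13·1 + 10·1 + 3·1 + 12·0 + 8·4 = 58
  Singh: 13·2 + 10·0 + 3·3 + 12·2 + 8·2 = 75
  Varga: 13·0 + 10·2 + 3·4 + 12·3 + 8·3 = 92
  Tanaka: 13·4 + 10·4 + 3·0 + 12·1 + 8·0 = 104
Ueda has the highest total.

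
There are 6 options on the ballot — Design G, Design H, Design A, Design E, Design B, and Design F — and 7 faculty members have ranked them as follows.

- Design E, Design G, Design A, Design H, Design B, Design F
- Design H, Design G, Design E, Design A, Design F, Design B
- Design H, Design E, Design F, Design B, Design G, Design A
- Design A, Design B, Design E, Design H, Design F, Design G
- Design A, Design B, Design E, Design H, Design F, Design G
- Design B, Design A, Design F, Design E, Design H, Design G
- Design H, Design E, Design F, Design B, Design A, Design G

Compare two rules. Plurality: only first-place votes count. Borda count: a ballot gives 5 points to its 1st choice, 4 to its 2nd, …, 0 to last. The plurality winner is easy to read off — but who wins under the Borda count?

Design E

Plurality first-place counts: Design G 0, Design H 3, Design A 2, Design E 1, Design B 1, Design F 0 → Design H.
Borda totals: Design G 9, Design H 22, Design A 20, Design E 24, Design B 18, Design F 12 → Design E.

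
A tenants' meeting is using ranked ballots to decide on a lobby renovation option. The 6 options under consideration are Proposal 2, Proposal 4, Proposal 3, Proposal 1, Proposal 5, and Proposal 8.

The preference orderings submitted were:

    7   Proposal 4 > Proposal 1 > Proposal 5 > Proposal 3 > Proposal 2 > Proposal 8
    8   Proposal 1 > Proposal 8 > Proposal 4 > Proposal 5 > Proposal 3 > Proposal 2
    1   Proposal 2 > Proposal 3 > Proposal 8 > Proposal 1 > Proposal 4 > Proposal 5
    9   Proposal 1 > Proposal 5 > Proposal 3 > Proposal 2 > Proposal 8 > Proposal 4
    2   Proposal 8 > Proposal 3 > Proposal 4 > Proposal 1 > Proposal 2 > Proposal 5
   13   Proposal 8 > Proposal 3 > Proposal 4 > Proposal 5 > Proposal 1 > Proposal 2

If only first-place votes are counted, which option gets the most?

First-place vote totals:
  Proposal 2: 1
  Proposal 4: 7
  Proposal 3: 0
  Proposal 1: 17
  Proposal 5: 0
  Proposal 8: 15
Proposal 1 has the most first-place votes.

Proposal 1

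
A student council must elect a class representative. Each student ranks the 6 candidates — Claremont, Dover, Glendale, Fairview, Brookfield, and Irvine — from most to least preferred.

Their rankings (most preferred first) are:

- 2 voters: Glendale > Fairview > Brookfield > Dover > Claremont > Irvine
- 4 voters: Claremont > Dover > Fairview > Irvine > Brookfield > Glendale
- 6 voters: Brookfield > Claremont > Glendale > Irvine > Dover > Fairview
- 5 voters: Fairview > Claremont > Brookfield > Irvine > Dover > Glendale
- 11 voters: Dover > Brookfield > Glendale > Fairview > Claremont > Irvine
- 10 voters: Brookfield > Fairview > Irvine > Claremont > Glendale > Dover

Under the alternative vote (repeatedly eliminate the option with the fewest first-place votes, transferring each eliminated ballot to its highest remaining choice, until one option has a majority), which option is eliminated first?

Irvine

Round 1: Brookfield 16, Dover 11, Fairview 5, Claremont 4, Glendale 2, Irvine 0. Irvine has the fewest and is eliminated.
Round 2: Brookfield 16, Dover 11, Fairview 5, Claremont 4, Glendale 2. Glendale has the fewest and is eliminated.
Round 3: Brookfield 16, Dover 11, Fairview 7, Claremont 4. Claremont has the fewest and is eliminated.
Round 4: Brookfield 16, Dover 15, Fairview 7. Fairview has the fewest and is eliminated.
Round 5: Brookfield 23, Dover 15. Brookfield has a majority.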